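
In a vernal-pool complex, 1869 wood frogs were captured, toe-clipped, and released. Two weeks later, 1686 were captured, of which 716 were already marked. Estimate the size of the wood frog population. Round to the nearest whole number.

N = (1869 × 1686) / 716 = 3151134 / 716 ≈ 4401.0 → 4401

N ≈ 4401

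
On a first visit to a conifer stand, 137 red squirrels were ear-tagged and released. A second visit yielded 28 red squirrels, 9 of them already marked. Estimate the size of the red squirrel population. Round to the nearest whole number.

Lincoln-Petersen assumes M/N = R/C, so N = M·C / R.
N = (137 × 28) / 9 = 3836 / 9 ≈ 426.2 → 426

N ≈ 426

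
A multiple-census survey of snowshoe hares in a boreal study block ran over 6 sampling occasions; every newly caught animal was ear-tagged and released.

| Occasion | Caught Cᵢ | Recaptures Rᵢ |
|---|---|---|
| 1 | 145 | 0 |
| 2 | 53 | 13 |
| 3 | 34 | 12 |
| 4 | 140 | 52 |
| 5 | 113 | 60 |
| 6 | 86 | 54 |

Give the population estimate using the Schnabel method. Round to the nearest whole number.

N ≈ 556

Marked at large before each occasion: Mᵢ = Σⱼ<ᵢ (Cⱼ − Rⱼ) → M1=0, M2=145, M3=185, M4=207, M5=295, M6=348
Σ MᵢCᵢ = 0·145 + 145·53 + 185·34 + 207·140 + 295·113 + 348·86 = 0 + 7685 + 6290 + 28980 + 33335 + 29928 = 106218
Σ Rᵢ = 0 + 13 + 12 + 52 + 60 + 54 = 191
N̂ = 106218 / 191 ≈ 556.1 → 556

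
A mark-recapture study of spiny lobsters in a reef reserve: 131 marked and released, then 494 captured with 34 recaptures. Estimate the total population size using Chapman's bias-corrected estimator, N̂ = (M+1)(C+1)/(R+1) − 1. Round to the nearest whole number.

N̂ = (131+1)(494+1)/(34+1) − 1 = 132·495/35 − 1
= 65340/35 − 1 ≈ 1866.9 − 1 ≈ 1865.9 → 1866

N ≈ 1866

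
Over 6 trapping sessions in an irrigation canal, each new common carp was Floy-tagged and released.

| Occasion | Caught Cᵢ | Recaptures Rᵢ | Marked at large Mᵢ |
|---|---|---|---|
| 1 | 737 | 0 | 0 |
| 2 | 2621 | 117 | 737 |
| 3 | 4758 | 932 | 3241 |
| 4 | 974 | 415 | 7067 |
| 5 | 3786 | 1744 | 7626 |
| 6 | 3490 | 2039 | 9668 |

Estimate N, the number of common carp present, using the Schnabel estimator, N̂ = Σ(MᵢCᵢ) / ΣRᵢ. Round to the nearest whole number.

Σ MᵢCᵢ = 0·737 + 737·2621 + 3241·4758 + 7067·974 + 7626·3786 + 9668·3490 = 0 + 1931677 + 15420678 + 6883258 + 28872036 + 33741320 = 86848969
Σ Rᵢ = 0 + 117 + 932 + 415 + 1744 + 2039 = 5247
N̂ = 86848969 / 5247 ≈ 16552.1 → 16552

N ≈ 16,552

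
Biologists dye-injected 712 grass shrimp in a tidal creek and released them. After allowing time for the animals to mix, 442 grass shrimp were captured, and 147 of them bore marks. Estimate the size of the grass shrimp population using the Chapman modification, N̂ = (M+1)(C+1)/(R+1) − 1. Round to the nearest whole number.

N ≈ 2133

N̂ = (712+1)(442+1)/(147+1) − 1 = 713·443/148 − 1
= 315859/148 − 1 ≈ 2134.2 − 1 ≈ 2133.2 → 2133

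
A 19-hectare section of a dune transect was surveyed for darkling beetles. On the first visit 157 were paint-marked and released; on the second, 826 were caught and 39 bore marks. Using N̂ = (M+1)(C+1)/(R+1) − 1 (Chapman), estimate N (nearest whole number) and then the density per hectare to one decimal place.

density ≈ 171.9 darkling beetles per hectare

N̂ = 158·827/40 − 1 = 130666/40 − 1 ≈ 3265.7 → 3266
Density = N̂ / area = 3266 / 19 ≈ 171.89 → 171.9 per hectare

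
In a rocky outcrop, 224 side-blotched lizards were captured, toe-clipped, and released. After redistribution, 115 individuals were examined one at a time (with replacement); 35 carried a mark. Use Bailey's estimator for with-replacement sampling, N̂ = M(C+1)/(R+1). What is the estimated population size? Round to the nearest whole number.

N ≈ 722

N̂ = 224·(115+1)/(35+1) = 224·116/36 = 25984/36 ≈ 721.8 → 722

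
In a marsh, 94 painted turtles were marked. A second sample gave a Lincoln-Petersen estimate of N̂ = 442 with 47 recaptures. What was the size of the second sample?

From N = M·C/R: C = N·R / M = 442·47 / 94 = 20774 / 94 = 221.

C = 221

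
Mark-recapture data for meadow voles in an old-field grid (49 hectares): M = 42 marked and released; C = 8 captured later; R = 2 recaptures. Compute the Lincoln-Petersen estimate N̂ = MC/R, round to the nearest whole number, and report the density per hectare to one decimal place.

density ≈ 3.4 meadow voles per hectare

N̂ = 42·8/2 = 336/2 = 168
Density = N̂ / area = 168 / 49 ≈ 3.43 → 3.4 per hectare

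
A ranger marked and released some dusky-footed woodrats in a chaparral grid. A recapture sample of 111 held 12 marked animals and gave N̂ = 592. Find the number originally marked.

M = 64

From N = M·C/R: M = N·R / C = 592·12 / 111 = 7104 / 111 = 64.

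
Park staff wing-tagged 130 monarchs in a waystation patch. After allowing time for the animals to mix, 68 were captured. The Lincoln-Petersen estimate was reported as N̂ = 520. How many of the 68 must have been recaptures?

From N = M·C/R: R = M·C / N = 130·68 / 520 = 8840 / 520 = 17.

R = 17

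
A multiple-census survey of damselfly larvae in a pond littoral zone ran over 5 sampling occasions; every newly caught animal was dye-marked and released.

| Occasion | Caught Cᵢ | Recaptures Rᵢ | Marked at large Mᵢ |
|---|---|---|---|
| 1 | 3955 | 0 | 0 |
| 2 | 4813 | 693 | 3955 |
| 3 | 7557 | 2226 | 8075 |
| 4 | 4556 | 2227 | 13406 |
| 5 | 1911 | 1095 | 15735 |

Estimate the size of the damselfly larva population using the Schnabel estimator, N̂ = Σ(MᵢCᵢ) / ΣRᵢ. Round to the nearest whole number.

N ≈ 27,432

Σ MᵢCᵢ = 0·3955 + 3955·4813 + 8075·7557 + 13406·4556 + 15735·1911 = 0 + 19035415 + 61022775 + 61077736 + 30069585 = 171205511
Σ Rᵢ = 0 + 693 + 2226 + 2227 + 1095 = 6241
N̂ = 171205511 / 6241 ≈ 27432.4 → 27432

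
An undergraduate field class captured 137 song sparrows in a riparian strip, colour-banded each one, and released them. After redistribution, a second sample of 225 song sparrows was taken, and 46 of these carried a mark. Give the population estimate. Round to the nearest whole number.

N = (137 × 225) / 46 = 30825 / 46 ≈ 670.1 → 670

N ≈ 670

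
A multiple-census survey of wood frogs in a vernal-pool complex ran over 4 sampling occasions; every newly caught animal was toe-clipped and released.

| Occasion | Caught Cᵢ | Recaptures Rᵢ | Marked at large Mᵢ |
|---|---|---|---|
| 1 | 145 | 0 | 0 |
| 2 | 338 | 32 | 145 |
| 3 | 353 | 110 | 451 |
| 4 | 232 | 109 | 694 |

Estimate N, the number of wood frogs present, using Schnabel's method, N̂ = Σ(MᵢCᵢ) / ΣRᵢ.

N = 1471

Σ MᵢCᵢ = 0·145 + 145·338 + 451·353 + 694·232 = 0 + 49010 + 159203 + 161008 = 369221
Σ Rᵢ = 0 + 32 + 110 + 109 = 251
N̂ = 369221 / 251 = 1471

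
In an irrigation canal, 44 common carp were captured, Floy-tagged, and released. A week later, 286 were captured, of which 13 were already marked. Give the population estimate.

N = (44 × 286) / 13 = 12584 / 13 = 968

N = 968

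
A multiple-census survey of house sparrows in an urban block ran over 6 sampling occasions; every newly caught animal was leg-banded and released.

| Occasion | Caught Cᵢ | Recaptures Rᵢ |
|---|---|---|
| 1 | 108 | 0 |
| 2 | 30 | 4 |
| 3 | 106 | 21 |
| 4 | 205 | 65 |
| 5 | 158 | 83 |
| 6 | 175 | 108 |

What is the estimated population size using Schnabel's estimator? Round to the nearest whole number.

N ≈ 694

Marked at large before each occasion: Mᵢ = Σⱼ<ᵢ (Cⱼ − Rⱼ) → M1=0, M2=108, M3=134, M4=219, M5=359, M6=434
Σ MᵢCᵢ = 0·108 + 108·30 + 134·106 + 219·205 + 359·158 + 434·175 = 0 + 3240 + 14204 + 44895 + 56722 + 75950 = 195011
Σ Rᵢ = 0 + 4 + 21 + 65 + 83 + 108 = 281
N̂ = 195011 / 281 ≈ 694.0 → 694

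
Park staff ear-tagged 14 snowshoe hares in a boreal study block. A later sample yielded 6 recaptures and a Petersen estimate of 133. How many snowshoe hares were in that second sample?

From N = M·C/R: C = N·R / M = 133·6 / 14 = 798 / 14 = 57.

C = 57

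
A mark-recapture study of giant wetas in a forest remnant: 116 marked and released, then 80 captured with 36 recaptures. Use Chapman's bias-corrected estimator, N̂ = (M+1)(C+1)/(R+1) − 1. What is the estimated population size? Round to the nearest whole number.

N ≈ 255

N̂ = (116+1)(80+1)/(36+1) − 1 = 117·81/37 − 1
= 9477/37 − 1 ≈ 256.1 − 1 ≈ 255.1 → 255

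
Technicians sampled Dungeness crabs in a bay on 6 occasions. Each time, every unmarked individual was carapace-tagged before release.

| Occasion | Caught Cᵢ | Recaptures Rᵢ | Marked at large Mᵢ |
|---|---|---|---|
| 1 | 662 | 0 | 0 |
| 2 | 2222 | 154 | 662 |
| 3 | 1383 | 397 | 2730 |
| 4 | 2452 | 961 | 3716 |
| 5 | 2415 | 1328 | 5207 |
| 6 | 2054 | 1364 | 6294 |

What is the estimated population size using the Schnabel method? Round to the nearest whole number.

N ≈ 9482

Σ MᵢCᵢ = 0·662 + 662·2222 + 2730·1383 + 3716·2452 + 5207·2415 + 6294·2054 = 0 + 1470964 + 3775590 + 9111632 + 12574905 + 12927876 = 39860967
Σ Rᵢ = 0 + 154 + 397 + 961 + 1328 + 1364 = 4204
N̂ = 39860967 / 4204 ≈ 9481.7 → 9482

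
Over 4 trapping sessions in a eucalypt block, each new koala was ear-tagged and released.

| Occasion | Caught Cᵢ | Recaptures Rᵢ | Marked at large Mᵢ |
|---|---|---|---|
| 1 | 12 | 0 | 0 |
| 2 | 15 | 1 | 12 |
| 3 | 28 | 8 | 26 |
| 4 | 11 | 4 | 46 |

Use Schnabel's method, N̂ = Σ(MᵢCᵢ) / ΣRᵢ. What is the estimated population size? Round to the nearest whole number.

N ≈ 109

Σ MᵢCᵢ = 0·12 + 12·15 + 26·28 + 46·11 = 0 + 180 + 728 + 506 = 1414
Σ Rᵢ = 0 + 1 + 8 + 4 = 13
N̂ = 1414 / 13 ≈ 108.8 → 109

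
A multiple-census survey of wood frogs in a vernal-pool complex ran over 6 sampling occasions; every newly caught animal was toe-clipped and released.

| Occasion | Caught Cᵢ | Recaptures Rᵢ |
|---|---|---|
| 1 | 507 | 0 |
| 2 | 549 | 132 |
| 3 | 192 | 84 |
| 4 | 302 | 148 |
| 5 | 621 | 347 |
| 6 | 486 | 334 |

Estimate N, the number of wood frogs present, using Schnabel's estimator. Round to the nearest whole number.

N ≈ 2118

Marked at large before each occasion: Mᵢ = Σⱼ<ᵢ (Cⱼ − Rⱼ) → M1=0, M2=507, M3=924, M4=1032, M5=1186, M6=1460
Σ MᵢCᵢ = 0·507 + 507·549 + 924·192 + 1032·302 + 1186·621 + 1460·486 = 0 + 278343 + 177408 + 311664 + 736506 + 709560 = 2213481
Σ Rᵢ = 0 + 132 + 84 + 148 + 347 + 334 = 1045
N̂ = 2213481 / 1045 ≈ 2118.2 → 2118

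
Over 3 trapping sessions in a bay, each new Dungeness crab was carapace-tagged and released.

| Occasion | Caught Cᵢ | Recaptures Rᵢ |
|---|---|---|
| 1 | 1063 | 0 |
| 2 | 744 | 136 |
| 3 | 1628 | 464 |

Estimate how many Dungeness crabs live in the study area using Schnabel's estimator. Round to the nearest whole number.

N ≈ 5852

Marked at large before each occasion: Mᵢ = Σⱼ<ᵢ (Cⱼ − Rⱼ) → M1=0, M2=1063, M3=1671
Σ MᵢCᵢ = 0·1063 + 1063·744 + 1671·1628 = 0 + 790872 + 2720388 = 3511260
Σ Rᵢ = 0 + 136 + 464 = 600
N̂ = 3511260 / 600 ≈ 5852.1 → 5852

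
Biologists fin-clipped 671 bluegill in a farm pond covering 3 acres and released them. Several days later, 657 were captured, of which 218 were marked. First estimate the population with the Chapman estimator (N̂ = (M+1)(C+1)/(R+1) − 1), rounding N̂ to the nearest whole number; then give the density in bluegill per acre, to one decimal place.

N̂ = 672·658/219 − 1 = 442176/219 − 1 ≈ 2018.1 → 2018
Density = N̂ / area = 2018 / 3 ≈ 672.67 → 672.7 per acre

density ≈ 672.7 bluegill per acre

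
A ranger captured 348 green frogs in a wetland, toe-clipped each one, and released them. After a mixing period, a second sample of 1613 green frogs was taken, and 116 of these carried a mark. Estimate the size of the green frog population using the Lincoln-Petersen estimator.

If marked individuals mix randomly, R/C ≈ M/N, giving N ≈ M·C/R.
N = (348 × 1613) / 116 = 561324 / 116 = 4839

N = 4839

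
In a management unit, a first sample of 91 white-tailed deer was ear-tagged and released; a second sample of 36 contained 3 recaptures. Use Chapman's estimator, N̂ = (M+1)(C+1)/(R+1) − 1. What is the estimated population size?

N = 850

N̂ = (91+1)(36+1)/(3+1) − 1 = 92·37/4 − 1
= 3404/4 − 1 = 851 − 1 = 850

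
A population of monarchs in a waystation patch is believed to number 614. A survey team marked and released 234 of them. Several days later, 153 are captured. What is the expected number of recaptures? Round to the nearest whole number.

expected recaptures ≈ 58

Expected recaptures E[R] = M·C / N.
E[R] = 234 × 153 / 614 = 35802 / 614 ≈ 58.3 → 58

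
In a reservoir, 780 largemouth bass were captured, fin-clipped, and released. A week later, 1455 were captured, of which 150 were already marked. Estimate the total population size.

N = 7566

The marked fraction in the recapture sample should equal the marked fraction in the population: 150/1455 = 780/N.
N = (780 × 1455) / 150 = 1134900 / 150 = 7566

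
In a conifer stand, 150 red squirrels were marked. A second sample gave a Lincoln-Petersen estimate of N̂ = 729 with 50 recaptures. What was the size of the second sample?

From N = M·C/R: C = N·R / M = 729·50 / 150 = 36450 / 150 = 243.

C = 243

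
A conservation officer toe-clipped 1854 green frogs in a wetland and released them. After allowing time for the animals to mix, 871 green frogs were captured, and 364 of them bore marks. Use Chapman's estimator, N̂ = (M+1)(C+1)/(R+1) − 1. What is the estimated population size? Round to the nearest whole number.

N̂ = (1854+1)(871+1)/(364+1) − 1 = 1855·872/365 − 1
= 1617560/365 − 1 ≈ 4431.7 − 1 ≈ 4430.7 → 4431

N ≈ 4431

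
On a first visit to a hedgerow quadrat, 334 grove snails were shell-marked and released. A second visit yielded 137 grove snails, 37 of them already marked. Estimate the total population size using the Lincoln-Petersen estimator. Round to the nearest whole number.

N = (334 × 137) / 37 = 45758 / 37 ≈ 1236.7 → 1237

N ≈ 1237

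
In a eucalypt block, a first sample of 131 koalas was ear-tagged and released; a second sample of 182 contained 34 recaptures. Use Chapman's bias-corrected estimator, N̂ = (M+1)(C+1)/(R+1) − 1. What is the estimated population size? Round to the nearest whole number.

N ≈ 689

N̂ = (131+1)(182+1)/(34+1) − 1 = 132·183/35 − 1
= 24156/35 − 1 ≈ 690.2 − 1 ≈ 689.2 → 689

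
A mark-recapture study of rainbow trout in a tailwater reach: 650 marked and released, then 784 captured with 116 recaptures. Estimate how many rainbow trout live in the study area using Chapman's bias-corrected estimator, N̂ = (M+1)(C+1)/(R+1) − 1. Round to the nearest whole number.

N ≈ 4367

N̂ = (650+1)(784+1)/(116+1) − 1 = 651·785/117 − 1
= 511035/117 − 1 ≈ 4367.8 − 1 ≈ 4366.8 → 4367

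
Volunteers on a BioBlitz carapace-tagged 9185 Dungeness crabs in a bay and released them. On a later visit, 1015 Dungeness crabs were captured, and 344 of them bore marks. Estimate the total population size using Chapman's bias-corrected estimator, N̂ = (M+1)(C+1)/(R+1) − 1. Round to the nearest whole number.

N̂ = (9185+1)(1015+1)/(344+1) − 1 = 9186·1016/345 − 1
= 9332976/345 − 1 ≈ 27052.1 − 1 ≈ 27051.1 → 27051

N ≈ 27,051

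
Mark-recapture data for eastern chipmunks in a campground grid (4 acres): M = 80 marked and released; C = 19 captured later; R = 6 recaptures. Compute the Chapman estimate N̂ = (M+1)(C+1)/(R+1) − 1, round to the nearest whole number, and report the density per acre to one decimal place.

N̂ = 81·20/7 − 1 = 1620/7 − 1 ≈ 230.4 → 230
Density = N̂ / area = 230 / 4 ≈ 57.50 → 57.5 per acre

density ≈ 57.5 eastern chipmunks per acre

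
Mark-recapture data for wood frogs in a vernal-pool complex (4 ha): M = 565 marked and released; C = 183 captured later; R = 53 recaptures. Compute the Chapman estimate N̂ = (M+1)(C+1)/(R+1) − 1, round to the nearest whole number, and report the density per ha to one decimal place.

density ≈ 482.0 wood frogs per ha

N̂ = 566·184/54 − 1 = 104144/54 − 1 ≈ 1927.6 → 1928
Density = N̂ / area = 1928 / 4 = 482.0 per ha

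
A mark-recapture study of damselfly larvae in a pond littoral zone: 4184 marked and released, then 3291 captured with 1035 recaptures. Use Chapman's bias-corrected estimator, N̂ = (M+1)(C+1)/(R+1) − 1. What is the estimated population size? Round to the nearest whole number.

N̂ = (4184+1)(3291+1)/(1035+1) − 1 = 4185·3292/1036 − 1
= 13777020/1036 − 1 ≈ 13298.3 − 1 ≈ 13297.3 → 13297

N ≈ 13,297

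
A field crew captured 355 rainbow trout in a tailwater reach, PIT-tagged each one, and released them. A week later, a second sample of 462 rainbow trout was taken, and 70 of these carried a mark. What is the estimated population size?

If marked individuals mix randomly, R/C ≈ M/N, giving N ≈ M·C/R.
N = (355 × 462) / 70 = 164010 / 70 = 2343

N = 2343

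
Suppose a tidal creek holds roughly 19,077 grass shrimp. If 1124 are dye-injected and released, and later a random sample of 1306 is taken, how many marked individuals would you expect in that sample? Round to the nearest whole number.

expected recaptures ≈ 77

The marked fraction of the population is 1124/19077, so in a sample of 1306 expect C·(M/N) marked.
E[R] = 1124 × 1306 / 19077 = 1467944 / 19077 ≈ 76.9 → 77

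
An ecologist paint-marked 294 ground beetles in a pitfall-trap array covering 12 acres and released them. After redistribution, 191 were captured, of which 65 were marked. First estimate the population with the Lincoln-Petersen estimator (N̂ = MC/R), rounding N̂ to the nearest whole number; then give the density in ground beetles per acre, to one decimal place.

density ≈ 72.0 ground beetles per acre

N̂ = 294·191/65 = 56154/65 ≈ 863.9 → 864
Density = N̂ / area = 864 / 12 = 72.0 per acre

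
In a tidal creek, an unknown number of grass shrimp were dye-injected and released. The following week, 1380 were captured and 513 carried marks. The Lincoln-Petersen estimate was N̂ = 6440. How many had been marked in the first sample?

From N = M·C/R: M = N·R / C = 6440·513 / 1380 = 3303720 / 1380 = 2394.

M = 2394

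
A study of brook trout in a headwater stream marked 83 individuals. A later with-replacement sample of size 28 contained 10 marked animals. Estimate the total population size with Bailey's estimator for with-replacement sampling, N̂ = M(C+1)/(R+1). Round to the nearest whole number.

N̂ = 83·(28+1)/(10+1) = 83·29/11 = 2407/11 ≈ 218.8 → 219

N ≈ 219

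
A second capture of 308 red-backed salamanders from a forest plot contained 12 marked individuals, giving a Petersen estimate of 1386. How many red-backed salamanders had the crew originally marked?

M = 54

From N = M·C/R: M = N·R / C = 1386·12 / 308 = 16632 / 308 = 54.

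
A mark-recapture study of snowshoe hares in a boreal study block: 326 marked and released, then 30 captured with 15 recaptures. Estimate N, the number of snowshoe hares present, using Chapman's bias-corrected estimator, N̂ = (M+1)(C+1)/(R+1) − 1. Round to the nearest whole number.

N ≈ 633

N̂ = (326+1)(30+1)/(15+1) − 1 = 327·31/16 − 1
= 10137/16 − 1 ≈ 633.6 − 1 ≈ 632.6 → 633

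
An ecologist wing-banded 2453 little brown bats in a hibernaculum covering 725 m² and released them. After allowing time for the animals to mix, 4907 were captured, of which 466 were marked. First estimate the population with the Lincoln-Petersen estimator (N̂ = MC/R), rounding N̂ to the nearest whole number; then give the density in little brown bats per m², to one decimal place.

N̂ = 2453·4907/466 = 12036871/466 ≈ 25830.2 → 25830
Density = N̂ / area = 25830 / 725 ≈ 35.63 → 35.6 per m²

density ≈ 35.6 little brown bats per m²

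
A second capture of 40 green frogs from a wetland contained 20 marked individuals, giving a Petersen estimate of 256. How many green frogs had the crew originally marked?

M = 128

From N = M·C/R: M = N·R / C = 256·20 / 40 = 5120 / 40 = 128.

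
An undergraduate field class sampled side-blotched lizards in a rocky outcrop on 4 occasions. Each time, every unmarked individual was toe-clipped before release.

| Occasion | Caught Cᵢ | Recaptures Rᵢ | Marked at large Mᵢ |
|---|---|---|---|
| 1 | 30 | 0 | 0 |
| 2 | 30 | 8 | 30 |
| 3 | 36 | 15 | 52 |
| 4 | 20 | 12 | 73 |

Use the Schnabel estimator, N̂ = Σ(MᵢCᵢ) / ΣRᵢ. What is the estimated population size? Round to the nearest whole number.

Σ MᵢCᵢ = 0·30 + 30·30 + 52·36 + 73·20 = 0 + 900 + 1872 + 1460 = 4232
Σ Rᵢ = 0 + 8 + 15 + 12 = 35
N̂ = 4232 / 35 ≈ 120.9 → 121

N ≈ 121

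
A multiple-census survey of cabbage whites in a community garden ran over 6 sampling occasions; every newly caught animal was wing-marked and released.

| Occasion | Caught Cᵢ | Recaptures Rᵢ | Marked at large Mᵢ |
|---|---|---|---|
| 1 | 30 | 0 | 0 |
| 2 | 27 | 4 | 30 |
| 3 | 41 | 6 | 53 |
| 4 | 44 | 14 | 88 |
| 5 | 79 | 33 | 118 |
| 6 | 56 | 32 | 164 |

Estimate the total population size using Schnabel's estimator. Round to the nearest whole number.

N ≈ 285

Σ MᵢCᵢ = 0·30 + 30·27 + 53·41 + 88·44 + 118·79 + 164·56 = 0 + 810 + 2173 + 3872 + 9322 + 9184 = 25361
Σ Rᵢ = 0 + 4 + 6 + 14 + 33 + 32 = 89
N̂ = 25361 / 89 ≈ 285.0 → 285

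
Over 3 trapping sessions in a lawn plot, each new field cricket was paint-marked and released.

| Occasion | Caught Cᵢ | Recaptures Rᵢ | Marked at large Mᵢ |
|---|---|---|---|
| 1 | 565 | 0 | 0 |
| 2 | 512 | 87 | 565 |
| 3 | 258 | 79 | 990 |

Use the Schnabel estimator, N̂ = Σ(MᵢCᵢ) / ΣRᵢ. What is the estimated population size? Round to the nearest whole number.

N ≈ 3281

Σ MᵢCᵢ = 0·565 + 565·512 + 990·258 = 0 + 289280 + 255420 = 544700
Σ Rᵢ = 0 + 87 + 79 = 166
N̂ = 544700 / 166 ≈ 3281.3 → 3281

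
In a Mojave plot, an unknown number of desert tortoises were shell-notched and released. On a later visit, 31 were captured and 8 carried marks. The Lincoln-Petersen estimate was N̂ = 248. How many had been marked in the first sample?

From N = M·C/R: M = N·R / C = 248·8 / 31 = 1984 / 31 = 64.

M = 64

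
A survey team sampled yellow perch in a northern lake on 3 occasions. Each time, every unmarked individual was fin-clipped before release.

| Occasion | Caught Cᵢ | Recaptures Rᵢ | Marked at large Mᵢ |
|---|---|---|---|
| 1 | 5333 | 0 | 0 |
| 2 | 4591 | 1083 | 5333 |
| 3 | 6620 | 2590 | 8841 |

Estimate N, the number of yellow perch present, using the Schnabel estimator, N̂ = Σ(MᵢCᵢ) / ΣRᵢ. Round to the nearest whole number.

Σ MᵢCᵢ = 0·5333 + 5333·4591 + 8841·6620 = 0 + 24483803 + 58527420 = 83011223
Σ Rᵢ = 0 + 1083 + 2590 = 3673
N̂ = 83011223 / 3673 ≈ 22600.4 → 22600

N ≈ 22,600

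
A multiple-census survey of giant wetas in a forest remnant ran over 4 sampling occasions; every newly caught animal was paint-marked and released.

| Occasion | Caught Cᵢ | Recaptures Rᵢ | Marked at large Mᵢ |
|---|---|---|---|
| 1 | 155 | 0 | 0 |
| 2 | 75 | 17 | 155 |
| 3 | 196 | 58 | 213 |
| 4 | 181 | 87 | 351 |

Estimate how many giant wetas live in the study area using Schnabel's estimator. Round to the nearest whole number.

Σ MᵢCᵢ = 0·155 + 155·75 + 213·196 + 351·181 = 0 + 11625 + 41748 + 63531 = 116904
Σ Rᵢ = 0 + 17 + 58 + 87 = 162
N̂ = 116904 / 162 ≈ 721.6 → 722

N ≈ 722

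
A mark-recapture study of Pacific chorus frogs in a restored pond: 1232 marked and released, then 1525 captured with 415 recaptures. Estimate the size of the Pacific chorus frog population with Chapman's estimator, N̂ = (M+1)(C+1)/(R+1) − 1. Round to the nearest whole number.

N ≈ 4522

N̂ = (1232+1)(1525+1)/(415+1) − 1 = 1233·1526/416 − 1
= 1881558/416 − 1 ≈ 4523.0 − 1 ≈ 4522.0 → 4522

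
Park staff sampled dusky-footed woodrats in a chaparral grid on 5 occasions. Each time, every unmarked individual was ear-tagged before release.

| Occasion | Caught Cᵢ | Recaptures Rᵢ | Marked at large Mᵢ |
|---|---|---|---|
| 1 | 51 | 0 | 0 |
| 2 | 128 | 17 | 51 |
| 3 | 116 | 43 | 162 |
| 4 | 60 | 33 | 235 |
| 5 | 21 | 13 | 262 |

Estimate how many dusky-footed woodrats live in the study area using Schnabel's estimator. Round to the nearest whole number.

N ≈ 424

Σ MᵢCᵢ = 0·51 + 51·128 + 162·116 + 235·60 + 262·21 = 0 + 6528 + 18792 + 14100 + 5502 = 44922
Σ Rᵢ = 0 + 17 + 43 + 33 + 13 = 106
N̂ = 44922 / 106 ≈ 423.8 → 424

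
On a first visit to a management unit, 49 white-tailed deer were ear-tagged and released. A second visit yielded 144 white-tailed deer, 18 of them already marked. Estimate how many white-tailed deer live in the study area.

N = 392

Lincoln-Petersen assumes M/N = R/C, so N = M·C / R.
N = (49 × 144) / 18 = 7056 / 18 = 392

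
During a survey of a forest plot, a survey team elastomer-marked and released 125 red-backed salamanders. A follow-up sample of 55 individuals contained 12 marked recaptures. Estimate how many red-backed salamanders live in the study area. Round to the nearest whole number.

N ≈ 573

Lincoln-Petersen assumes M/N = R/C, so N = M·C / R.
N = (125 × 55) / 12 = 6875 / 12 ≈ 572.9 → 573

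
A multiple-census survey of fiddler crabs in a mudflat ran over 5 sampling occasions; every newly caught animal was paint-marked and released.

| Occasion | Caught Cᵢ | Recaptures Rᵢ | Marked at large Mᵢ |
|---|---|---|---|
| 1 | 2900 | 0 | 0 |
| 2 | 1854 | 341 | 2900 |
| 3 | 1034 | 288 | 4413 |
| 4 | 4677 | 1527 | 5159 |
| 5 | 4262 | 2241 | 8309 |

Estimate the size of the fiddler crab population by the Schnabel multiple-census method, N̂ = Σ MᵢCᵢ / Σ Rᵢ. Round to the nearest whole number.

Σ MᵢCᵢ = 0·2900 + 2900·1854 + 4413·1034 + 5159·4677 + 8309·4262 = 0 + 5376600 + 4563042 + 24128643 + 35412958 = 69481243
Σ Rᵢ = 0 + 341 + 288 + 1527 + 2241 = 4397
N̂ = 69481243 / 4397 ≈ 15802.0 → 15802

N ≈ 15,802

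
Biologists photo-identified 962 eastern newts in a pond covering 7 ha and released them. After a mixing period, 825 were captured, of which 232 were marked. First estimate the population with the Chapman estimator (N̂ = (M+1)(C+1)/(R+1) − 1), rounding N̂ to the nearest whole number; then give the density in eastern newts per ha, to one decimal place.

N̂ = 963·826/233 − 1 = 795438/233 − 1 ≈ 3412.9 → 3413
Density = N̂ / area = 3413 / 7 ≈ 487.57 → 487.6 per ha

density ≈ 487.6 eastern newts per ha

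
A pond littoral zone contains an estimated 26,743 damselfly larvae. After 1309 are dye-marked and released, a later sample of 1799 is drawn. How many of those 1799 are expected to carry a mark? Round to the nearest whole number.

expected recaptures ≈ 88

Expected recaptures E[R] = M·C / N.
E[R] = 1309 × 1799 / 26743 = 2354891 / 26743 ≈ 88.1 → 88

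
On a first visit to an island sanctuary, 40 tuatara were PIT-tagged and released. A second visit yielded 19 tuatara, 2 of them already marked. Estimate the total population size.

Lincoln-Petersen assumes M/N = R/C, so N = M·C / R.
N = (40 × 19) / 2 = 760 / 2 = 380

N = 380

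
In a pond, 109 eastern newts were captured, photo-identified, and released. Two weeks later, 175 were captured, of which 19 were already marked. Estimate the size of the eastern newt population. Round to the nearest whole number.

N = (109 × 175) / 19 = 19075 / 19 ≈ 1003.9 → 1004

N ≈ 1004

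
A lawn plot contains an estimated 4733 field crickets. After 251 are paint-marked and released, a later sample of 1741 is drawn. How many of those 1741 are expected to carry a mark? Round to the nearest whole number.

expected recaptures ≈ 92

The marked fraction of the population is 251/4733, so in a sample of 1741 expect C·(M/N) marked.
E[R] = 251 × 1741 / 4733 = 436991 / 4733 ≈ 92.3 → 92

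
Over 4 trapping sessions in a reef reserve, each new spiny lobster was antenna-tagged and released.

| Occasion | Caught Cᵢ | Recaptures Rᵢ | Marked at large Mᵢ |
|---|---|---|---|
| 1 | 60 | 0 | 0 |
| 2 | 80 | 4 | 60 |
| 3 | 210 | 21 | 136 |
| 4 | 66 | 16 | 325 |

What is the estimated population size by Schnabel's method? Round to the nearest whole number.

Σ MᵢCᵢ = 0·60 + 60·80 + 136·210 + 325·66 = 0 + 4800 + 28560 + 21450 = 54810
Σ Rᵢ = 0 + 4 + 21 + 16 = 41
N̂ = 54810 / 41 ≈ 1336.8 → 1337

N ≈ 1337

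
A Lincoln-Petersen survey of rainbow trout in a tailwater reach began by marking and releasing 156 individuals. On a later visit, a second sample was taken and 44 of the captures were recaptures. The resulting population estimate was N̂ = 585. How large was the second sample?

From N = M·C/R: C = N·R / M = 585·44 / 156 = 25740 / 156 = 165.

C = 165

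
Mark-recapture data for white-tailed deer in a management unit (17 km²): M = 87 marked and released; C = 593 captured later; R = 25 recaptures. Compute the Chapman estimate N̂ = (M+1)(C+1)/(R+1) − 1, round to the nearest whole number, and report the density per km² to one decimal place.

N̂ = 88·594/26 − 1 = 52272/26 − 1 ≈ 2009.46 → 2009
Density = N̂ / area = 2009 / 17 ≈ 118.18 → 118.2 per km²

density ≈ 118.2 white-tailed deer per km²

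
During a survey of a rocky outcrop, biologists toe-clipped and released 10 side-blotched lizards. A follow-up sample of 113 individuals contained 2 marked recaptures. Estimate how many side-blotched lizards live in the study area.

N = 565

N = (10 × 113) / 2 = 1130 / 2 = 565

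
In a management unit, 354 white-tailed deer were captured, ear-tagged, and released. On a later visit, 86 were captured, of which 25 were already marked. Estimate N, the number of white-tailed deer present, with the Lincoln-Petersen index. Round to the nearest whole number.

N ≈ 1218

Lincoln-Petersen assumes M/N = R/C, so N = M·C / R.
N = (354 × 86) / 25 = 30444 / 25 ≈ 1217.8 → 1218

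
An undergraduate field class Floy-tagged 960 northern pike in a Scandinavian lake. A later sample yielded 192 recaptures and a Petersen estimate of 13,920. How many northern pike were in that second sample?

From N = M·C/R: C = N·R / M = 13920·192 / 960 = 2672640 / 960 = 2784.

C = 2784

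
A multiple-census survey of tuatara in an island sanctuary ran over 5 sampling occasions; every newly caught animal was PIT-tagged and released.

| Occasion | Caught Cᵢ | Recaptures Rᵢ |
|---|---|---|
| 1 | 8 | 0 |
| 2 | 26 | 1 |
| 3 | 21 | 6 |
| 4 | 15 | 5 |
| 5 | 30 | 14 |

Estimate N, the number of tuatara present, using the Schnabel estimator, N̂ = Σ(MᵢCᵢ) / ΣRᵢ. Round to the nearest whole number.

N ≈ 129

Marked at large before each occasion: Mᵢ = Σⱼ<ᵢ (Cⱼ − Rⱼ) → M1=0, M2=8, M3=33, M4=48, M5=58
Σ MᵢCᵢ = 0·8 + 8·26 + 33·21 + 48·15 + 58·30 = 0 + 208 + 693 + 720 + 1740 = 3361
Σ Rᵢ = 0 + 1 + 6 + 5 + 14 = 26
N̂ = 3361 / 26 ≈ 129.3 → 129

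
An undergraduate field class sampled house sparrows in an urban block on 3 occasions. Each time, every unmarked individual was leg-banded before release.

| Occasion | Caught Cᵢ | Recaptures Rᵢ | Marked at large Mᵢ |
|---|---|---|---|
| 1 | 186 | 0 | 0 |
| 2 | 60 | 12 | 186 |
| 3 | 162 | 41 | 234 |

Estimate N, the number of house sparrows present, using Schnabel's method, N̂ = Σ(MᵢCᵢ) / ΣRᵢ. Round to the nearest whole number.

N ≈ 926

Σ MᵢCᵢ = 0·186 + 186·60 + 234·162 = 0 + 11160 + 37908 = 49068
Σ Rᵢ = 0 + 12 + 41 = 53
N̂ = 49068 / 53 ≈ 925.8 → 926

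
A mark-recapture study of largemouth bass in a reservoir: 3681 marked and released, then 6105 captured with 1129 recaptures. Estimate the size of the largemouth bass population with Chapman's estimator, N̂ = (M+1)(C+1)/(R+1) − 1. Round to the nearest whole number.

N̂ = (3681+1)(6105+1)/(1129+1) − 1 = 3682·6106/1130 − 1
= 22482292/1130 − 1 ≈ 19895.8 − 1 ≈ 19894.8 → 19895

N ≈ 19,895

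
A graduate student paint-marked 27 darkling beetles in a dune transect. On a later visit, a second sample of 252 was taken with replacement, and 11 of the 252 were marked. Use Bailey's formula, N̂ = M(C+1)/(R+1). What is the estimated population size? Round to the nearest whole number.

N̂ = 27·(252+1)/(11+1) = 27·253/12 = 6831/12 ≈ 569.2 → 569

N ≈ 569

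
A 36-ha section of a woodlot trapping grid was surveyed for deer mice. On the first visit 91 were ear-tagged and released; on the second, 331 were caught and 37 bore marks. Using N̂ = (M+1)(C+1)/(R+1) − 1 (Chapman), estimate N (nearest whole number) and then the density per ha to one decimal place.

density ≈ 22.3 deer mice per ha

N̂ = 92·332/38 − 1 = 30544/38 − 1 ≈ 802.8 → 803
Density = N̂ / area = 803 / 36 ≈ 22.31 → 22.3 per ha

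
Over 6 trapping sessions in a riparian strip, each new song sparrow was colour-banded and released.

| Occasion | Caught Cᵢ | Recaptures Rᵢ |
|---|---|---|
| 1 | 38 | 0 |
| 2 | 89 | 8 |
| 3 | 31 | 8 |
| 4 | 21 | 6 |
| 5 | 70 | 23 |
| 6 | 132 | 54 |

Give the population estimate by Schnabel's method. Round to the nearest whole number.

N ≈ 485

Marked at large before each occasion: Mᵢ = Σⱼ<ᵢ (Cⱼ − Rⱼ) → M1=0, M2=38, M3=119, M4=142, M5=157, M6=204
Σ MᵢCᵢ = 0·38 + 38·89 + 119·31 + 142·21 + 157·70 + 204·132 = 0 + 3382 + 3689 + 2982 + 10990 + 26928 = 47971
Σ Rᵢ = 0 + 8 + 8 + 6 + 23 + 54 = 99
N̂ = 47971 / 99 ≈ 484.6 → 485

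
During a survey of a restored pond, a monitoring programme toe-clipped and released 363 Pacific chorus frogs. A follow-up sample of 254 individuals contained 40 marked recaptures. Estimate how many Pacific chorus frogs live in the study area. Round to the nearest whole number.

N ≈ 2305

The marked fraction in the recapture sample should equal the marked fraction in the population: 40/254 = 363/N.
N = (363 × 254) / 40 = 92202 / 40 ≈ 2305.1 → 2305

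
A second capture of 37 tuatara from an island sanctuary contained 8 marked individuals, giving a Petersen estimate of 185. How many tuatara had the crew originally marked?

M = 40

From N = M·C/R: M = N·R / C = 185·8 / 37 = 1480 / 37 = 40.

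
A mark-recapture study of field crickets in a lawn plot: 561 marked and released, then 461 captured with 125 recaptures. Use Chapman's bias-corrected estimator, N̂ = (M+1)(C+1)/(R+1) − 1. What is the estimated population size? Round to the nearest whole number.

N ≈ 2060

N̂ = (561+1)(461+1)/(125+1) − 1 = 562·462/126 − 1
= 259644/126 − 1 ≈ 2060.7 − 1 ≈ 2059.7 → 2060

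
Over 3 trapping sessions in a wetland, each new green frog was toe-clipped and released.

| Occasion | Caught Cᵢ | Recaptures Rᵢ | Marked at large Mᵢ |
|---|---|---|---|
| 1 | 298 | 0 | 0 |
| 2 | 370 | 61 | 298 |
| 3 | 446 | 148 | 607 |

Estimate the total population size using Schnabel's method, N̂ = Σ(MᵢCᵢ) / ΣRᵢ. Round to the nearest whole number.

N ≈ 1823

Σ MᵢCᵢ = 0·298 + 298·370 + 607·446 = 0 + 110260 + 270722 = 380982
Σ Rᵢ = 0 + 61 + 148 = 209
N̂ = 380982 / 209 ≈ 1822.9 → 1823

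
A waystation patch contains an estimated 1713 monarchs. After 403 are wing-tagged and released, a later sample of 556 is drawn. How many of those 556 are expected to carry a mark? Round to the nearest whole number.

The marked fraction of the population is 403/1713, so in a sample of 556 expect C·(M/N) marked.
E[R] = 403 × 556 / 1713 = 224068 / 1713 ≈ 130.8 → 131

expected recaptures ≈ 131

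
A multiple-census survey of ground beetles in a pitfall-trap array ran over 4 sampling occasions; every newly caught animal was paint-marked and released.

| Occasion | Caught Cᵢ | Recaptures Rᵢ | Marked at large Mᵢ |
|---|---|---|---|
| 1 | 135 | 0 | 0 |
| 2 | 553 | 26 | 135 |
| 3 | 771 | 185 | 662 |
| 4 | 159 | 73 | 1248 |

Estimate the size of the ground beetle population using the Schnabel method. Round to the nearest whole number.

Σ MᵢCᵢ = 0·135 + 135·553 + 662·771 + 1248·159 = 0 + 74655 + 510402 + 198432 = 783489
Σ Rᵢ = 0 + 26 + 185 + 73 = 284
N̂ = 783489 / 284 ≈ 2758.8 → 2759

N ≈ 2759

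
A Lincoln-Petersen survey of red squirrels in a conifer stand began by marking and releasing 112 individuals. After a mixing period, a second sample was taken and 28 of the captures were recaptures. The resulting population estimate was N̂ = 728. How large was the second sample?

C = 182

From N = M·C/R: C = N·R / M = 728·28 / 112 = 20384 / 112 = 182.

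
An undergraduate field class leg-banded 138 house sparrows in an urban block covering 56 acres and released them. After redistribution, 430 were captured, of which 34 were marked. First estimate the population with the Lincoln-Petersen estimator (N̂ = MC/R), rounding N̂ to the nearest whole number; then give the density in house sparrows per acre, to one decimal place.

N̂ = 138·430/34 = 59340/34 ≈ 1745.3 → 1745
Density = N̂ / area = 1745 / 56 ≈ 31.16 → 31.2 per acre

density ≈ 31.2 house sparrows per acre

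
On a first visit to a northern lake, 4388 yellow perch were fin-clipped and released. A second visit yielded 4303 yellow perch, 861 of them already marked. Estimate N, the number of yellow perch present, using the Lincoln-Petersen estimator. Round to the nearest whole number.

If marked individuals mix randomly, R/C ≈ M/N, giving N ≈ M·C/R.
N = (4388 × 4303) / 861 = 18881564 / 861 ≈ 21929.8 → 21930

N ≈ 21,930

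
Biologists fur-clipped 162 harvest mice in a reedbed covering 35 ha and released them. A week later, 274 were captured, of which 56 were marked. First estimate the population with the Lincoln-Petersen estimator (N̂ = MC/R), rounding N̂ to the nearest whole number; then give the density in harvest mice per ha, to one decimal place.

density ≈ 22.7 harvest mice per ha

N̂ = 162·274/56 = 44388/56 ≈ 792.6 → 793
Density = N̂ / area = 793 / 35 ≈ 22.66 → 22.7 per ha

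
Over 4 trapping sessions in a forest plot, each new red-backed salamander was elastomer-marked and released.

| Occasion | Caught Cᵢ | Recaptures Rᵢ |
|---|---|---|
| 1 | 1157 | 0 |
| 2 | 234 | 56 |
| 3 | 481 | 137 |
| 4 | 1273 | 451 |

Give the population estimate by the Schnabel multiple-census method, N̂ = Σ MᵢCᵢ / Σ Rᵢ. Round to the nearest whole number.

N ≈ 4736

Marked at large before each occasion: Mᵢ = Σⱼ<ᵢ (Cⱼ − Rⱼ) → M1=0, M2=1157, M3=1335, M4=1679
Σ MᵢCᵢ = 0·1157 + 1157·234 + 1335·481 + 1679·1273 = 0 + 270738 + 642135 + 2137367 = 3050240
Σ Rᵢ = 0 + 56 + 137 + 451 = 644
N̂ = 3050240 / 644 ≈ 4736.4 → 4736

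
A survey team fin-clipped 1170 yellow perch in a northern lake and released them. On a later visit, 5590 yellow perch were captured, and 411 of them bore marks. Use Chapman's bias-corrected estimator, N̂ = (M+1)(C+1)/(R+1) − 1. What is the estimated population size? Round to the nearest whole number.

N̂ = (1170+1)(5590+1)/(411+1) − 1 = 1171·5591/412 − 1
= 6547061/412 − 1 ≈ 15890.9 − 1 ≈ 15889.9 → 15890

N ≈ 15,890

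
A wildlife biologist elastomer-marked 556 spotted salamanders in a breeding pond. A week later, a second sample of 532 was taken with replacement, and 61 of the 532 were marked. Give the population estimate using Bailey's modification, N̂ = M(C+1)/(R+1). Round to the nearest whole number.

N̂ = 556·(532+1)/(61+1) = 556·533/62 = 296348/62 ≈ 4779.8 → 4780

N ≈ 4780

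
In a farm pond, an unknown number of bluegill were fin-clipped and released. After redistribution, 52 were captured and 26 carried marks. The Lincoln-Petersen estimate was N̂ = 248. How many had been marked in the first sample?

From N = M·C/R: M = N·R / C = 248·26 / 52 = 6448 / 52 = 124.

M = 124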